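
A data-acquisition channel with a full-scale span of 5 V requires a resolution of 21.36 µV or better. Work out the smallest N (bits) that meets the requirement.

Number of steps required ≥ 5 V / 21.36 µV = 234082.40.
Need 2^N ≥ 234082.40; 2^17 = 131072, 2^18 = 262144.
Minimum N = 18.

18 bits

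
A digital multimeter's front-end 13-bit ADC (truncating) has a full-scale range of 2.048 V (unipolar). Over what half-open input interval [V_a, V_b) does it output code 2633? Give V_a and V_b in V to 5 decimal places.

LSB = 2.048/2^13 = 250.00 µV.
V_a = V_low + 2633·LSB = 0.65825 V; V_b = V_low + 2634·LSB = 0.6585 V.

[0.65825 V, 0.65850 V)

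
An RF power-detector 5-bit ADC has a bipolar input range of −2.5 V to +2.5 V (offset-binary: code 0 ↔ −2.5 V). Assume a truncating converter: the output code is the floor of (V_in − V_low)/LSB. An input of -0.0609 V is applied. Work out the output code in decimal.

LSB = 5 V / 32 = 156.250 mV.
(-0.0609 − (−2.5)) / 0.15625 = 15.610 LSBs.
Floor → code 15.

code 15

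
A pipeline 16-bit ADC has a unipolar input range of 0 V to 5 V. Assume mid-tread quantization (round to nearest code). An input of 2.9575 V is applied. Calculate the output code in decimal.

code 38765

LSB = 5 V / 65536 = 76.29 µV.
(V_in − V_low)/LSB = (2.9575 − 0) / 7.62939e-05 = 38764.544.
round(38764.544) = 38765.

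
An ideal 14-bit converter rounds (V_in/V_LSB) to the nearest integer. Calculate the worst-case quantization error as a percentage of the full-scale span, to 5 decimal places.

Rounding → worst-case error = ½ LSB = V_FS/2^15, so 100/32768 = 0.00305176 % of full scale.

0.00305 %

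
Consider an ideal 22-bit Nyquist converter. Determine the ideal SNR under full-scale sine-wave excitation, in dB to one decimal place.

134.2 dB

SNR ≈ 6.02·N + 1.76 dB = 6.02·22 + 1.76 = 134.20 dB.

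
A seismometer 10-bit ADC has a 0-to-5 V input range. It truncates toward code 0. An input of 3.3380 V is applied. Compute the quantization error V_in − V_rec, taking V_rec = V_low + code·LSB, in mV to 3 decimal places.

LSB = 5/2^10 = 4.883 mV.
Scaled input = 683.6224 LSBs, so code = 683.
Code 683 maps back to 0 + 683×0.00488281 V = 3.3349609 V.
Difference: 0.00303906 V → 3.039 mV.

3.039 mV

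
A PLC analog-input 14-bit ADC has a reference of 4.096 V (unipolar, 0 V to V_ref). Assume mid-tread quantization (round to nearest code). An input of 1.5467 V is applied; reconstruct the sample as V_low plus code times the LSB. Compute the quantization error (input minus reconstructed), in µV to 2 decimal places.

-50.00 µV

One LSB is 4.096 V / 16384 = 250.00 µV.
(1.5467 − 0)/0.00025 = 6186.8000; round gives code 6187.
Code 6187 maps back to 0 + 6187×0.00025 V = 1.54675 V.
V_in − V_rec = -5e-05 V = -50.00 µV.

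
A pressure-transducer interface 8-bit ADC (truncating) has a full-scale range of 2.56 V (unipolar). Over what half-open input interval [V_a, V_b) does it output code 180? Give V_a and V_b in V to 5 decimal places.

[1.80000 V, 1.81000 V)

LSB = 2.56/2^8 = 10.000 mV.
V_a = V_low + 180·LSB = 1.8 V; V_b = V_low + 181·LSB = 1.81 V.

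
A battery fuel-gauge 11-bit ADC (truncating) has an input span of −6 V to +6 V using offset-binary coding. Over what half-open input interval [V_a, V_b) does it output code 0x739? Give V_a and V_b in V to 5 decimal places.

[4.83398 V, 4.83984 V)

LSB = 12/2^11 = 5.859 mV.
Code 0x739 = 1849 decimal.
V_a = V_low + 1849·LSB = 4.83398 V; V_b = V_low + 1850·LSB = 4.83984 V.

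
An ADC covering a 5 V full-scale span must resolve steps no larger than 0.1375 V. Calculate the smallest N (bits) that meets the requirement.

6 bits

Number of steps required ≥ 5 V / 0.1375 V = 36.36.
Need 2^N ≥ 36.36; 2^5 = 32, 2^6 = 64.
Minimum N = 6.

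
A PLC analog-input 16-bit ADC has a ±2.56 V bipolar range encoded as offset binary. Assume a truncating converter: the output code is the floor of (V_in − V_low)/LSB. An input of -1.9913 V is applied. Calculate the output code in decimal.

code 7279

Full-scale span = 5.12 V; LSB = 5.12/2^16 = 78.12 µV.
(-1.9913 − (−2.56)) / 7.8125e-05 = 7279.360 LSBs.
So the output code is 7279.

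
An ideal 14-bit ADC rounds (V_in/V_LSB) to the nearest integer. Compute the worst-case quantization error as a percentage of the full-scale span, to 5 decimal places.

0.00305 %

Rounding → worst-case error = ½ LSB = V_FS/2^15, so 100/32768 = 0.00305176 % of full scale.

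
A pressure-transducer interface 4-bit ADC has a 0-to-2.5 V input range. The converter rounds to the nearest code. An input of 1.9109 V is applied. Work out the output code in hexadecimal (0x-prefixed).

LSB = 2.5 V / 16 = 156.250 mV.
(V_in − V_low)/LSB = (1.9109 − 0) / 0.15625 = 12.230.
So the output code is 12.
In hexadecimal (0x-prefixed): 0xC.

code 0xC (decimal 12)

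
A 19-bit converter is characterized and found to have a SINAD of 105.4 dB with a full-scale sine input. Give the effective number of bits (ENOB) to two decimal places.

ENOB = (SINAD − 1.76) / 6.02 = (105.4 − 1.76)/6.02 = 17.216.

17.22 bits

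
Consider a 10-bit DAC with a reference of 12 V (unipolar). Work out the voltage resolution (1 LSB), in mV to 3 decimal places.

11.719 mV

Full-scale span = 12 V.
LSB = 12 / 2^10 = 12 / 1024 = 0.0117188 V = 11.719 mV.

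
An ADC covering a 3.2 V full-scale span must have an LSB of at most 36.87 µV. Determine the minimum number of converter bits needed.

Number of steps required ≥ 3.2 V / 36.87 µV = 86791.43.
Need 2^N ≥ 86791.43; 2^16 = 65536, 2^17 = 131072.
Minimum N = 17.

17 bits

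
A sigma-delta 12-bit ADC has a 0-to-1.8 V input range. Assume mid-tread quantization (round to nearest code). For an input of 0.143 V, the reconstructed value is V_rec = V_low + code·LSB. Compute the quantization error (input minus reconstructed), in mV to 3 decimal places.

One LSB is 1.8 V / 4096 = 439.45 µV.
Scaled input = 325.4044 LSBs, so code = 325.
Reconstructed: 0.14282227 V.
V_in − V_rec = 0.000177734 V = 0.178 mV.

0.178 mV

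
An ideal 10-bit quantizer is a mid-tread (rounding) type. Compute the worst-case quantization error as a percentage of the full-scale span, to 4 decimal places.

Rounding → worst-case error = ½ LSB = V_FS/2^11, so 100/2048 = 0.0488281 % of full scale.

0.0488 %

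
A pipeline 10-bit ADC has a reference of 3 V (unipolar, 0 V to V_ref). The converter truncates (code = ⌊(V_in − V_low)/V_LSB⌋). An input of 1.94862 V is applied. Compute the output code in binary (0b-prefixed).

code 0b1010011001 (decimal 665)

Full-scale span = 3 V; LSB = 3/2^10 = 2.930 mV.
(1.94862 − 0) / 0.00292969 = 665.129 LSBs.
Floor → code 665.
In binary (0b-prefixed): 0b1010011001.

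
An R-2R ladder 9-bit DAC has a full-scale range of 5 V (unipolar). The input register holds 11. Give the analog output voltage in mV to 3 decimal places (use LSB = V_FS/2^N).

107.422 mV

LSB = 5 V / 2^9 = 9.766 mV.
V_out = 0 + 11 × 0.00976562 V = 0.107422 V.
= 107.422 mV.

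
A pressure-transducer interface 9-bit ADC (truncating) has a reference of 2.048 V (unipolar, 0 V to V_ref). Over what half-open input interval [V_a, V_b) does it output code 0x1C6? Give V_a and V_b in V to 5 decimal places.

LSB = 2.048/2^9 = 4.000 mV.
Code 0x1C6 = 454 decimal.
V_a = V_low + 454·LSB = 1.816 V; V_b = V_low + 455·LSB = 1.82 V.

[1.81600 V, 1.82000 V)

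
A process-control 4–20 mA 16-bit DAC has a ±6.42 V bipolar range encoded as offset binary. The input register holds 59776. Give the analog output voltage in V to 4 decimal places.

LSB = 12.84 V / 2^16 = 195.92 µV.
V_out = (−6.42) + 59776 × 0.000195923 V = 5.29148 V.

5.2915 V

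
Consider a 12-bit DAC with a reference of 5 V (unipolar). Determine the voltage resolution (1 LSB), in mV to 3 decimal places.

1.221 mV

Full-scale span = 5 V.
LSB = 5 / 2^12 = 5 / 4096 = 0.0012207 V = 1.221 mV.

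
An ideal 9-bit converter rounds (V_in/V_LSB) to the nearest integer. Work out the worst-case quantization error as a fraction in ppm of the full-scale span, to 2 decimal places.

Rounding → worst-case error = ½ LSB = V_FS/2^10, so 1e+06/1024 = 976.562 ppm of full scale.

976.56 ppm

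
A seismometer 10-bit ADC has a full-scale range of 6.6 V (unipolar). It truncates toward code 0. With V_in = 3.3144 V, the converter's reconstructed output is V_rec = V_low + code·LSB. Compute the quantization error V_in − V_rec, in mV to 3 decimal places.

LSB = 6.6/2^10 = 6.445 mV.
(V_in − V_low)/LSB = (3.3144 − 0)/0.00644531 = 514.2342 → code 514 (floor).
Reconstructed: 3.3128906 V.
Error = 3.3144 − 3.3128906 = 0.00150938 V = 1.509 mV.

1.509 mV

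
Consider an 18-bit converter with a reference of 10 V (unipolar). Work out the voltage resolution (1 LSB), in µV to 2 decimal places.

Full-scale span = 10 V.
LSB = 10 / 2^18 = 10 / 262144 = 3.8147e-05 V = 38.15 µV.

38.15 µV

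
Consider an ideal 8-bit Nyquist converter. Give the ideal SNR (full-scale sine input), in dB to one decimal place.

SNR ≈ 6.02·N + 1.76 dB = 6.02·8 + 1.76 = 49.92 dB.

49.9 dB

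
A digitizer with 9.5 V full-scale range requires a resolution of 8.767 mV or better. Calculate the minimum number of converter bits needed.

11 bits

Number of steps required ≥ 9.5 V / 8.767 mV = 1083.61.
Need 2^N ≥ 1083.61; 2^10 = 1024, 2^11 = 2048.
Minimum N = 11.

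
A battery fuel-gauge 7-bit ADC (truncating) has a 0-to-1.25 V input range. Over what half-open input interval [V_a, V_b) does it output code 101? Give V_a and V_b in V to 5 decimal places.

[0.98633 V, 0.99609 V)

LSB = 1.25/2^7 = 9.766 mV.
V_a = V_low + 101·LSB = 0.986328 V; V_b = V_low + 102·LSB = 0.996094 V.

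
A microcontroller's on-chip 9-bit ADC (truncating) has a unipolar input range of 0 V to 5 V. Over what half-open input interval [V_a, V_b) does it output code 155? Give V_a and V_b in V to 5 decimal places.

LSB = 5/2^9 = 9.766 mV.
V_a = V_low + 155·LSB = 1.51367 V; V_b = V_low + 156·LSB = 1.52344 V.

[1.51367 V, 1.52344 V)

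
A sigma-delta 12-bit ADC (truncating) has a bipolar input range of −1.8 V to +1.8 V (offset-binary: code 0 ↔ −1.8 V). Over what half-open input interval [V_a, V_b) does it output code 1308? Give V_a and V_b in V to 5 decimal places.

LSB = 3.6/2^12 = 0.879 mV.
V_a = V_low + 1308·LSB = -0.650391 V; V_b = V_low + 1309·LSB = -0.649512 V.

[-0.65039 V, -0.64951 V)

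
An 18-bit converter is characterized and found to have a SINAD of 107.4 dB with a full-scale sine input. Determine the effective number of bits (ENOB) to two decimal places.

ENOB = (SINAD − 1.76) / 6.02 = (107.4 − 1.76)/6.02 = 17.548.

17.55 bits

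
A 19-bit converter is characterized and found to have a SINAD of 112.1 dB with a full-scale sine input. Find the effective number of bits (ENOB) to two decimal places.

18.33 bits

ENOB = (SINAD − 1.76) / 6.02 = (112.1 − 1.76)/6.02 = 18.329.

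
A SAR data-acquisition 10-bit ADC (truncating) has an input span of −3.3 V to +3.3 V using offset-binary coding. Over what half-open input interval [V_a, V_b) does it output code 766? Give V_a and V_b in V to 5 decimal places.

LSB = 6.6/2^10 = 6.445 mV.
V_a = V_low + 766·LSB = 1.63711 V; V_b = V_low + 767·LSB = 1.64355 V.

[1.63711 V, 1.64355 V)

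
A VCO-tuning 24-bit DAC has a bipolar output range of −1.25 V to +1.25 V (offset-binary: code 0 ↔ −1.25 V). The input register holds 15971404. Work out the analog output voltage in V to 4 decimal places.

LSB = 2.5 V / 2^24 = 0.15 µV.
V_out = (−1.25) + 15971404 × 1.49012e-07 V = 1.12992 V.

1.1299 V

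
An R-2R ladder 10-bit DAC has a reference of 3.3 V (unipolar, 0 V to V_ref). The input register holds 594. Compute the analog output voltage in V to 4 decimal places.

1.9143 V

LSB = 3.3 V / 2^10 = 3.223 mV.
V_out = 0 + 594 × 0.00322266 V = 1.91426 V.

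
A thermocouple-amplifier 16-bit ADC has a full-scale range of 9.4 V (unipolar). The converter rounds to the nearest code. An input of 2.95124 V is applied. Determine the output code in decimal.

code 20576

With 65536 levels over 9.4 V, one step is 143.43 µV.
(V_in − V_low)/LSB = (2.95124 − 0) / 0.000143433 = 20575.794.
round(20575.794) = 20576.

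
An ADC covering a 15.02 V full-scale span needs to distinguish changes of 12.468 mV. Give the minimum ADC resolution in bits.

11 bits

Number of steps required ≥ 15.02 V / 12.468 mV = 1204.68.
Need 2^N ≥ 1204.68; 2^10 = 1024, 2^11 = 2048.
Minimum N = 11.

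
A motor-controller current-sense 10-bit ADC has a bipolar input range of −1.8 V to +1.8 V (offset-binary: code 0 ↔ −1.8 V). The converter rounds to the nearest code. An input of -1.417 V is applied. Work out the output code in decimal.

code 109

With 1024 levels over 3.6 V, one step is 3.516 mV.
(V_in − V_low)/LSB = (-1.417 − (−1.8)) / 0.00351563 = 108.942.
round(108.942) = 109.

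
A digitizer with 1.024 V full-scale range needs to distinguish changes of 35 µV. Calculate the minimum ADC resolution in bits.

15 bits

Number of steps required ≥ 1.024 V / 35 µV = 29257.14.
Need 2^N ≥ 29257.14; 2^14 = 16384, 2^15 = 32768.
Minimum N = 15.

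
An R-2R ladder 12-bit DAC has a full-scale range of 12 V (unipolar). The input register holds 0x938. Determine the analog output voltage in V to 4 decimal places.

LSB = 12 V / 2^12 = 2.930 mV.
Code 0x938 = 2360 decimal.
V_out = 0 + 2360 × 0.00292969 V = 6.91406 V.

6.9141 V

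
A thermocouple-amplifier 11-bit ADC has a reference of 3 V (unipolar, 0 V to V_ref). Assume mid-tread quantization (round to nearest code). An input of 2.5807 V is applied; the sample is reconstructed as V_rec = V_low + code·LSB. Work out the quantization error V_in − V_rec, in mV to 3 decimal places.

One LSB is 3 V / 2048 = 1.465 mV.
(V_in − V_low)/LSB = (2.5807 − 0)/0.00146484 = 1761.7579 → code 1762 (round).
Code 1762 maps back to 0 + 1762×0.00146484 V = 2.5810547 V.
Difference: -0.000354688 V → -0.355 mV.

-0.355 mV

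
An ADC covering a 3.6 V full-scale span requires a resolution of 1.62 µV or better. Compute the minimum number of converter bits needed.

Number of steps required ≥ 3.6 V / 1.62 µV = 2222222.22.
Need 2^N ≥ 2222222.22; 2^21 = 2097152, 2^22 = 4194304.
Minimum N = 22.

22 bits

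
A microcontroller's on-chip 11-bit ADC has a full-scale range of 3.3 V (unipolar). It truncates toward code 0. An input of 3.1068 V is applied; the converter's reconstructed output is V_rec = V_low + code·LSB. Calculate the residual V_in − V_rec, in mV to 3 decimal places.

One LSB is 3.3 V / 2048 = 1.611 mV.
Scaled input = 1928.0989 LSBs, so code = 1928.
V_rec = 0 + 1928·0.00161133 = 3.1066406 V.
Error = 3.1068 − 3.1066406 = 0.000159375 V = 0.159 mV.

0.159 mV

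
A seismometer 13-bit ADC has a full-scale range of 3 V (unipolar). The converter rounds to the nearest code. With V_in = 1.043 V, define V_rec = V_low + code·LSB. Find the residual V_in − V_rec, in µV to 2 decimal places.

Step size: 3 V ÷ 2^13 = 366.21 µV.
Scaled input = 2848.0853 LSBs, so code = 2848.
Code 2848 maps back to 0 + 2848×0.000366211 V = 1.0429688 V.
Error = 1.043 − 1.0429688 = 3.125e-05 V = 31.25 µV.

31.25 µV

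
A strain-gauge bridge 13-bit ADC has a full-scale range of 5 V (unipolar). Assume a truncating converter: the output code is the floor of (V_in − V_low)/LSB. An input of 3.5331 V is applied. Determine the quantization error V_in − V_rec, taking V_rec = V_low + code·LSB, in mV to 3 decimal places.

0.385 mV

One LSB is 5 V / 8192 = 0.610 mV.
(3.5331 − 0)/0.000610352 = 5788.6310; ⌊·⌋ gives code 5788.
Reconstructed: 3.5327148 V.
V_in − V_rec = 0.000385156 V = 0.385 mV.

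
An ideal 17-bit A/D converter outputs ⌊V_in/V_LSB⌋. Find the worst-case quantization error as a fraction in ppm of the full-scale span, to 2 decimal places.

Truncating → worst-case error = 1 LSB = V_FS/2^17, so 1e+06/131072 = 7.62939 ppm of full scale.

7.63 ppm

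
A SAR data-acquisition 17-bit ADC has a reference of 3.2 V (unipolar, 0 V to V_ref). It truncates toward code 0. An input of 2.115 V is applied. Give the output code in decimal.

code 86630

Full-scale span = 3.2 V; LSB = 3.2/2^17 = 24.41 µV.
Input sits at 86630.400 steps above V_low.
Floor → code 86630.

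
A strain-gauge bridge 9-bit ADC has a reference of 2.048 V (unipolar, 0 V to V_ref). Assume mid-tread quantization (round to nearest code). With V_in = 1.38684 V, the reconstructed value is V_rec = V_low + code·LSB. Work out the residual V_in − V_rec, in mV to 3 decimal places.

One LSB is 2.048 V / 512 = 4.000 mV.
(V_in − V_low)/LSB = (1.38684 − 0)/0.004 = 346.7100 → code 347 (round).
V_rec = 0 + 347·0.004 = 1.388 V.
Difference: -0.00116 V → -1.160 mV.

-1.160 mV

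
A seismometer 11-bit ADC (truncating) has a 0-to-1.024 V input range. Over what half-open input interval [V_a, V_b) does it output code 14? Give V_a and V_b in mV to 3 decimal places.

LSB = 1.024/2^11 = 0.500 mV.
V_a = V_low + 14·LSB = 0.007 V; V_b = V_low + 15·LSB = 0.0075 V.

[7.000 mV, 7.500 mV)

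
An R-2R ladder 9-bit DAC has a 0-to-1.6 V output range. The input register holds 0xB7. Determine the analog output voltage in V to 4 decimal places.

0.5719 V

LSB = 1.6 V / 2^9 = 3.125 mV.
Code 0xB7 = 183 decimal.
V_out = 0 + 183 × 0.003125 V = 0.571875 V.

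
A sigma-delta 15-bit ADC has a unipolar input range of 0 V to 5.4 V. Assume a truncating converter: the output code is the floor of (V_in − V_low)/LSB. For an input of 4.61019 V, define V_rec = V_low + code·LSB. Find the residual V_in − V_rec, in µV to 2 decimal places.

One LSB is 5.4 V / 32768 = 164.79 µV.
(V_in − V_low)/LSB = (4.61019 − 0)/0.000164795 = 27975.3159 → code 27975 (floor).
Code 27975 maps back to 0 + 27975×0.000164795 V = 4.6101379 V.
V_in − V_rec = 5.20605e-05 V = 52.06 µV.

52.06 µV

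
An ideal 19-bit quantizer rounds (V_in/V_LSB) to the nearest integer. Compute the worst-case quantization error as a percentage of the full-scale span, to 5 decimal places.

0.00010 %

Rounding → worst-case error = ½ LSB = V_FS/2^20, so 100/1048576 = 9.53674e-05 % of full scale.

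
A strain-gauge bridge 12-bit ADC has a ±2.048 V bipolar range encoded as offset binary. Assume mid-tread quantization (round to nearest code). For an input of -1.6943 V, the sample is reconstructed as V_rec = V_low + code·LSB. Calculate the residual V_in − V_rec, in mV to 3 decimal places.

-0.300 mV

LSB = 4.096/2^12 = 1.000 mV.
(-1.6943 − (−2.048))/0.001 = 353.7000; round gives code 354.
V_rec = (−2.048) + 354·0.001 = -1.694 V.
Difference: -0.0003 V → -0.300 mV.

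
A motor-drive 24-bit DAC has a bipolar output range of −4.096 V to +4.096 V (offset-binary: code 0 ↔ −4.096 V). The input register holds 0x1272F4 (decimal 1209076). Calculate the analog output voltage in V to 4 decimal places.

LSB = 8.192 V / 2^24 = 0.49 µV.
Code 0x1272F4 = 1209076 decimal.
V_out = (−4.096) + 1209076 × 4.88281e-07 V = -3.50563 V.

-3.5056 V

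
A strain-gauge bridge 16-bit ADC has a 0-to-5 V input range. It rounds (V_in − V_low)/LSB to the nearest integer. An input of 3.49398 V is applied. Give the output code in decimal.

With 65536 levels over 5 V, one step is 76.29 µV.
(V_in − V_low)/LSB = (3.49398 − 0) / 7.62939e-05 = 45796.295.
Round → code 45796.

code 45796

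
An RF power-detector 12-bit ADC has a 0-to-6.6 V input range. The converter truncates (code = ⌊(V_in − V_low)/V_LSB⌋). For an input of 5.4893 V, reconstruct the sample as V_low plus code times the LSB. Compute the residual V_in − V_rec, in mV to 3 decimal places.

1.116 mV

One LSB is 6.6 V / 4096 = 1.611 mV.
(5.4893 − 0)/0.00161133 = 3406.6928; ⌊·⌋ gives code 3406.
Reconstructed: 5.4881836 V.
Error = 5.4893 − 5.4881836 = 0.00111641 V = 1.116 mV.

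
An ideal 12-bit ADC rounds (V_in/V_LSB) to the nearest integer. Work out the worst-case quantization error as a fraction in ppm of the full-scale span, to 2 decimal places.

Rounding → worst-case error = ½ LSB = V_FS/2^13, so 1e+06/8192 = 122.07 ppm of full scale.

122.07 ppm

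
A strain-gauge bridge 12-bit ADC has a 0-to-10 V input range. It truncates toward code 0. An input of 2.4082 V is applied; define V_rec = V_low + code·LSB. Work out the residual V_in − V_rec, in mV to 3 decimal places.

LSB = 10/2^12 = 2.441 mV.
(V_in − V_low)/LSB = (2.4082 − 0)/0.00244141 = 986.3987 → code 986 (floor).
Reconstructed: 2.4072266 V.
Error = 2.4082 − 2.4072266 = 0.000973438 V = 0.973 mV.

0.973 mV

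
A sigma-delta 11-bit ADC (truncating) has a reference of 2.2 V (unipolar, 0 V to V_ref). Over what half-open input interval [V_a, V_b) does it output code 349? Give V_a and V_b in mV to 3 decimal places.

[374.902 mV, 375.977 mV)

LSB = 2.2/2^11 = 1.074 mV.
V_a = V_low + 349·LSB = 0.374902 V; V_b = V_low + 350·LSB = 0.375977 V.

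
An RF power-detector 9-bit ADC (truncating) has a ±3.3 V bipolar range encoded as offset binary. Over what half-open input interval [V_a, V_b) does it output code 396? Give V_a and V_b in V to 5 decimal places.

[1.80469 V, 1.81758 V)

LSB = 6.6/2^9 = 12.891 mV.
V_a = V_low + 396·LSB = 1.80469 V; V_b = V_low + 397·LSB = 1.81758 V.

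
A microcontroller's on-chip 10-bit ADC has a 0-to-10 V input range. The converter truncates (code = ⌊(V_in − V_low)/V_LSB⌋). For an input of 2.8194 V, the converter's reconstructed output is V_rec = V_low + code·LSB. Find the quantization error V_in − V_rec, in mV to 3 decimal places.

One LSB is 10 V / 1024 = 9.766 mV.
(V_in − V_low)/LSB = (2.8194 − 0)/0.00976562 = 288.7066 → code 288 (floor).
Reconstructed: 2.8125 V.
Error = 2.8194 − 2.8125 = 0.0069 V = 6.900 mV.

6.900 mV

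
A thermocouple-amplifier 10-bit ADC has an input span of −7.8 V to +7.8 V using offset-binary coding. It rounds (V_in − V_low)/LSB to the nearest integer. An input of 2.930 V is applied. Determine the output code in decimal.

With 1024 levels over 15.6 V, one step is 15.234 mV.
(2.930 − (−7.8)) / 0.0152344 = 704.328 LSBs.
Round → code 704.

code 704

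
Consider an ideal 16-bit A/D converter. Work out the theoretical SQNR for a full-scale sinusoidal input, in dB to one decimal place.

SNR ≈ 6.02·N + 1.76 dB = 6.02·16 + 1.76 = 98.08 dB.

98.1 dB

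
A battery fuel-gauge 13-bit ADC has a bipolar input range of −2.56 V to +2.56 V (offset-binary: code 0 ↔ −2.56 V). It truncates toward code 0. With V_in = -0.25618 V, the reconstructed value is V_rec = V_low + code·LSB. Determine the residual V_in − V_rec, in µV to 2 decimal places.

70.00 µV

LSB = 5.12/2^13 = 0.625 mV.
(-0.25618 − (−2.56))/0.000625 = 3686.1120; ⌊·⌋ gives code 3686.
Code 3686 maps back to (−2.56) + 3686×0.000625 V = -0.25625 V.
V_in − V_rec = 7e-05 V = 70.00 µV.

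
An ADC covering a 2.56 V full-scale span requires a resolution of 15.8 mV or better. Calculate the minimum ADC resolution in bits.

8 bits

Number of steps required ≥ 2.56 V / 15.8 mV = 162.03.
Need 2^N ≥ 162.03; 2^7 = 128, 2^8 = 256.
Minimum N = 8.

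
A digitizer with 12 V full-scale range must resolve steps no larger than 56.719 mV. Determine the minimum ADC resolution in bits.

8 bits

Number of steps required ≥ 12 V / 56.719 mV = 211.57.
Need 2^N ≥ 211.57; 2^7 = 128, 2^8 = 256.
Minimum N = 8.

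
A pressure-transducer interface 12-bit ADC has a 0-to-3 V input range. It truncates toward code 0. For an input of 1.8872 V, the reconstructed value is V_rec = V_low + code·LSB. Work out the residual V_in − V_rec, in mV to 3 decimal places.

0.481 mV

One LSB is 3 V / 4096 = 0.732 mV.
Scaled input = 2576.6571 LSBs, so code = 2576.
Reconstructed: 1.8867188 V.
Difference: 0.00048125 V → 0.481 mV.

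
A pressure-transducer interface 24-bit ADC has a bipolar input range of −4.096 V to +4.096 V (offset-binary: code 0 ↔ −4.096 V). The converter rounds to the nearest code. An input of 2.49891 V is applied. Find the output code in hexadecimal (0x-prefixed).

Full-scale span = 8.192 V; LSB = 8.192/2^24 = 0.49 µV.
(2.49891 − (−4.096)) / 4.88281e-07 = 13506375.680 LSBs.
So the output code is 13506376.
In hexadecimal (0x-prefixed): 0xCE1748.

code 0xCE1748 (decimal 13506376)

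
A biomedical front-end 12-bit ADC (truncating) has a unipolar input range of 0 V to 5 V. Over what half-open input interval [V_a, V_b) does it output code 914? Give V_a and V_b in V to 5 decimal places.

LSB = 5/2^12 = 1.221 mV.
V_a = V_low + 914·LSB = 1.11572 V; V_b = V_low + 915·LSB = 1.11694 V.

[1.11572 V, 1.11694 V)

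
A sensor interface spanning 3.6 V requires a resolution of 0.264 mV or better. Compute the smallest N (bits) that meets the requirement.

Number of steps required ≥ 3.6 V / 0.264 mV = 13636.36.
Need 2^N ≥ 13636.36; 2^13 = 8192, 2^14 = 16384.
Minimum N = 14.

14 bits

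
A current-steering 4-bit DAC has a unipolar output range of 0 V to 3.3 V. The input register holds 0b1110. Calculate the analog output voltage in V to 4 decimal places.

2.8875 V

LSB = 3.3 V / 2^4 = 206.250 mV.
Code 0b1110 = 14 decimal.
V_out = 0 + 14 × 0.20625 V = 2.8875 V.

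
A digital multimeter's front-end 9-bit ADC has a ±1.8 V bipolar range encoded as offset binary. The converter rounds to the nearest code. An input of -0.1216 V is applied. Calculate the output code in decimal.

code 239

Full-scale span = 3.6 V; LSB = 3.6/2^9 = 7.031 mV.
Input sits at 238.706 steps above V_low.
Round → code 239.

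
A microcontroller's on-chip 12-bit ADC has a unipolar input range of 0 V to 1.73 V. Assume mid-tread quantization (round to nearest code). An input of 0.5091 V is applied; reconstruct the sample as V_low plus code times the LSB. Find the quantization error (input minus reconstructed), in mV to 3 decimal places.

0.152 mV

One LSB is 1.73 V / 4096 = 422.36 µV.
(V_in − V_low)/LSB = (0.5091 − 0)/0.000422363 = 1205.3605 → code 1205 (round).
Reconstructed: 0.50894775 V.
Error = 0.5091 − 0.50894775 = 0.000152246 V = 0.152 mV.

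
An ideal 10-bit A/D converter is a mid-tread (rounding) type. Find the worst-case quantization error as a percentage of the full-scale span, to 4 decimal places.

0.0488 %

Rounding → worst-case error = ½ LSB = V_FS/2^11, so 100/2048 = 0.0488281 % of full scale.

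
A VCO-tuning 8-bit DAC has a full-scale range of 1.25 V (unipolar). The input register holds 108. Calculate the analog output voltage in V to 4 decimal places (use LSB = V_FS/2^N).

0.5273 V

LSB = 1.25 V / 2^8 = 4.883 mV.
V_out = 0 + 108 × 0.00488281 V = 0.527344 V.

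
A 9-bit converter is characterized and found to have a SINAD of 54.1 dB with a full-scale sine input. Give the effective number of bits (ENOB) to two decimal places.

8.69 bits

ENOB = (SINAD − 1.76) / 6.02 = (54.1 − 1.76)/6.02 = 8.694.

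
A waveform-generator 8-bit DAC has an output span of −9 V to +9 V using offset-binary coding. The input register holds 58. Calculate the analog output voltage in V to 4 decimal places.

-4.9219 V

LSB = 18 V / 2^8 = 70.312 mV.
V_out = (−9) + 58 × 0.0703125 V = -4.92188 V.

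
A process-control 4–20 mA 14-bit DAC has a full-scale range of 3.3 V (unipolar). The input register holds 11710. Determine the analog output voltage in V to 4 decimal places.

LSB = 3.3 V / 2^14 = 201.42 µV.
V_out = 0 + 11710 × 0.000201416 V = 2.35858 V.

2.3586 V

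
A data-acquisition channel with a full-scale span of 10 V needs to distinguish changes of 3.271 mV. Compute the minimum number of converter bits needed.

12 bits

Number of steps required ≥ 10 V / 3.271 mV = 3057.17.
Need 2^N ≥ 3057.17; 2^11 = 2048, 2^12 = 4096.
Minimum N = 12.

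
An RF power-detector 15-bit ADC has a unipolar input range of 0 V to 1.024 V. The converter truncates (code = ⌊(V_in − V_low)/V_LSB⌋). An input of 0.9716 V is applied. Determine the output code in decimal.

code 31091

LSB = 1.024 V / 32768 = 31.25 µV.
(V_in − V_low)/LSB = (0.9716 − 0) / 3.125e-05 = 31091.200.
⌊·⌋(31091.200) = 31091.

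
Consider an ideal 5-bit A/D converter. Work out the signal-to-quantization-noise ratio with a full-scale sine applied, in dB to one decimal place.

31.9 dB

SNR ≈ 6.02·N + 1.76 dB = 6.02·5 + 1.76 = 31.86 dB.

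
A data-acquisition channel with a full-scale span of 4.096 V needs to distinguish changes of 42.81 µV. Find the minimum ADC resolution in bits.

Number of steps required ≥ 4.096 V / 42.81 µV = 95678.58.
Need 2^N ≥ 95678.58; 2^16 = 65536, 2^17 = 131072.
Minimum N = 17.

17 bits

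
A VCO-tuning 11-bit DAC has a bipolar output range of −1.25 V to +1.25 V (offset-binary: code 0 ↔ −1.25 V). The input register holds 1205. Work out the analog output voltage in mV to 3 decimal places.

220.947 mV

LSB = 2.5 V / 2^11 = 1.221 mV.
V_out = (−1.25) + 1205 × 0.0012207 V = 0.220947 V.
= 220.947 mV.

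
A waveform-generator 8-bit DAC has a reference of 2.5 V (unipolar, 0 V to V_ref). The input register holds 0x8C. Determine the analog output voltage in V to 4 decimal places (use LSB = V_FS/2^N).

LSB = 2.5 V / 2^8 = 9.766 mV.
Code 0x8C = 140 decimal.
V_out = 0 + 140 × 0.00976562 V = 1.36719 V.

1.3672 V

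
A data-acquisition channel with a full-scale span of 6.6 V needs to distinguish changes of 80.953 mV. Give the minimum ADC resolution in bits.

Number of steps required ≥ 6.6 V / 80.953 mV = 81.53.
Need 2^N ≥ 81.53; 2^6 = 64, 2^7 = 128.
Minimum N = 7.

7 bits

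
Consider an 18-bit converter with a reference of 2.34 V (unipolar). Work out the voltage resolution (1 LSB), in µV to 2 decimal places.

Full-scale span = 2.34 V.
LSB = 2.34 / 2^18 = 2.34 / 262144 = 8.92639e-06 V = 8.93 µV.

8.93 µV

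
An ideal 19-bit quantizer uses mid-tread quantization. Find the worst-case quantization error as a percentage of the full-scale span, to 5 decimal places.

0.00010 %

Rounding → worst-case error = ½ LSB = V_FS/2^20, so 100/1048576 = 9.53674e-05 % of full scale.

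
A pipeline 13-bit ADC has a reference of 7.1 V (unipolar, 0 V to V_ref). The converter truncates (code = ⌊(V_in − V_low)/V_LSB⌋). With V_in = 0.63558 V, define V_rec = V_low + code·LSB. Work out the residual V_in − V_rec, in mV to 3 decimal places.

LSB = 7.1/2^13 = 0.867 mV.
(0.63558 − 0)/0.000866699 = 733.3340; ⌊·⌋ gives code 733.
V_rec = 0 + 733·0.000866699 = 0.63529053 V.
Error = 0.63558 − 0.63529053 = 0.000289473 V = 0.289 mV.

0.289 mV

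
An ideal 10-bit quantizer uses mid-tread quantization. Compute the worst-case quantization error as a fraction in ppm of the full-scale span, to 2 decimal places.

488.28 ppm

Rounding → worst-case error = ½ LSB = V_FS/2^11, so 1e+06/2048 = 488.281 ppm of full scale.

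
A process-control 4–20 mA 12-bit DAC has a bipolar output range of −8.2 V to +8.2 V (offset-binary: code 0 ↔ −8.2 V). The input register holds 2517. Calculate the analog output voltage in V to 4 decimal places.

1.8778 V

LSB = 16.4 V / 2^12 = 4.004 mV.
V_out = (−8.2) + 2517 × 0.00400391 V = 1.87783 V.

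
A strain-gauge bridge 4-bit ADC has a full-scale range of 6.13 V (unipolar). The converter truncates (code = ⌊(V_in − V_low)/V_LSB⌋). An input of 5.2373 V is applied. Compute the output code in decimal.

Full-scale span = 6.13 V; LSB = 6.13/2^4 = 383.125 mV.
(5.2373 − 0) / 0.383125 = 13.670 LSBs.
Floor → code 13.

code 13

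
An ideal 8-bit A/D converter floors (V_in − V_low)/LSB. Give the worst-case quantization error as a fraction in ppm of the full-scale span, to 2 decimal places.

3906.25 ppm

Truncating → worst-case error = 1 LSB = V_FS/2^8, so 1e+06/256 = 3906.25 ppm of full scale.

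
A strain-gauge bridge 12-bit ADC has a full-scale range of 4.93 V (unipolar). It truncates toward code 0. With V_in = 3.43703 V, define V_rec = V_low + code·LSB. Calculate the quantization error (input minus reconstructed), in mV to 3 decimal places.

One LSB is 4.93 V / 4096 = 1.204 mV.
(3.43703 − 0)/0.00120361 = 2855.5933; ⌊·⌋ gives code 2855.
V_rec = 0 + 2855·0.00120361 = 3.4363159 V.
Difference: 0.000714082 V → 0.714 mV.

0.714 mV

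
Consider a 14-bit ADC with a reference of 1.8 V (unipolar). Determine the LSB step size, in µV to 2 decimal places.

109.86 µV

Full-scale span = 1.8 V.
LSB = 1.8 / 2^14 = 1.8 / 16384 = 0.000109863 V = 109.86 µV.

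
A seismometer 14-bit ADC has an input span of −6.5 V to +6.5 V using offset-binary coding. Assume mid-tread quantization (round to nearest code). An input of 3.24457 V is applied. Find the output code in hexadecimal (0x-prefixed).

code 0x2FF9 (decimal 12281)

Full-scale span = 13 V; LSB = 13/2^14 = 0.793 mV.
Input sits at 12281.157 steps above V_low.
So the output code is 12281.
In hexadecimal (0x-prefixed): 0x2FF9.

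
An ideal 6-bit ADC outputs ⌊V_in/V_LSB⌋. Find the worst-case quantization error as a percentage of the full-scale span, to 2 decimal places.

1.56 %

Truncating → worst-case error = 1 LSB = V_FS/2^6, so 100/64 = 1.5625 % of full scale.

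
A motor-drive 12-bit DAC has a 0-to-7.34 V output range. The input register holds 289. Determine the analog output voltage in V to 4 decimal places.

0.5179 V

LSB = 7.34 V / 2^12 = 1.792 mV.
V_out = 0 + 289 × 0.00179199 V = 0.517886 V.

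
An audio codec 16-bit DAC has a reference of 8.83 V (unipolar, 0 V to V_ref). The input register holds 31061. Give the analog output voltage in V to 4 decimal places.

4.1850 V

LSB = 8.83 V / 2^16 = 134.74 µV.
V_out = 0 + 31061 × 0.000134735 V = 4.18501 V.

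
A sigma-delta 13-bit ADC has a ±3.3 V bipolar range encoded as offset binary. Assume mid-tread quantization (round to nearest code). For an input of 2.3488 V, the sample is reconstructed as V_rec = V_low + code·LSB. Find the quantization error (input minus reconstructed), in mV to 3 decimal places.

Step size: 6.6 V ÷ 2^13 = 0.806 mV.
Scaled input = 7011.3590 LSBs, so code = 7011.
V_rec = (−3.3) + 7011·0.000805664 = 2.3485107 V.
V_in − V_rec = 0.000289258 V = 0.289 mV.

0.289 mV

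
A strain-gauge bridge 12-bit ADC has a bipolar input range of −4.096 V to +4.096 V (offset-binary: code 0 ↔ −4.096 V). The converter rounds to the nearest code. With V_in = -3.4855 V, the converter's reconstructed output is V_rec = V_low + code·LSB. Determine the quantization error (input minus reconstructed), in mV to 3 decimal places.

0.500 mV

One LSB is 8.192 V / 4096 = 2.000 mV.
Scaled input = 305.2500 LSBs, so code = 305.
Reconstructed: -3.486 V.
Error = -3.4855 − (−3.486) = 0.0005 V = 0.500 mV.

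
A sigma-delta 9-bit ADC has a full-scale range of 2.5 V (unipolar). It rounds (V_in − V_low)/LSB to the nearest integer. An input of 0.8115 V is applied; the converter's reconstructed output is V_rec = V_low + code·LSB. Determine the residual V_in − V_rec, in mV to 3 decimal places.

LSB = 2.5/2^9 = 4.883 mV.
(V_in − V_low)/LSB = (0.8115 − 0)/0.00488281 = 166.1952 → code 166 (round).
V_rec = 0 + 166·0.00488281 = 0.81054688 V.
Difference: 0.000953125 V → 0.953 mV.

0.953 mV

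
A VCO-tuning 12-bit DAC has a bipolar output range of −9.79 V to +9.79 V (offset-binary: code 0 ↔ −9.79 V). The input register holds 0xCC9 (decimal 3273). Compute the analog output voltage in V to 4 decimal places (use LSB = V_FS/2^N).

LSB = 19.58 V / 2^12 = 4.780 mV.
Code 0xCC9 = 3273 decimal.
V_out = (−9.79) + 3273 × 0.00478027 V = 5.85583 V.

5.8558 V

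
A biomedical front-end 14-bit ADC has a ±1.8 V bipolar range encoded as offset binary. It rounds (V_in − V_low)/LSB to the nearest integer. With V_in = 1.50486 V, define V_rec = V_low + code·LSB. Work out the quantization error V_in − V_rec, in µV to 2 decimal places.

Step size: 3.6 V ÷ 2^14 = 219.73 µV.
(1.50486 − (−1.8))/0.000219727 = 15040.7851; round gives code 15041.
Reconstructed: 1.5049072 V.
Difference: -4.72266e-05 V → -47.23 µV.

-47.23 µV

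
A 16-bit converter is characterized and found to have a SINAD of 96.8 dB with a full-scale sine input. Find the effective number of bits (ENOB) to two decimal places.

ENOB = (SINAD − 1.76) / 6.02 = (96.8 − 1.76)/6.02 = 15.787.

15.79 bits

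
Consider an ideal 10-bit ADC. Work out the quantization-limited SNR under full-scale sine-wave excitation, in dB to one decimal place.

62.0 dB

SNR ≈ 6.02·N + 1.76 dB = 6.02·10 + 1.76 = 61.96 dB.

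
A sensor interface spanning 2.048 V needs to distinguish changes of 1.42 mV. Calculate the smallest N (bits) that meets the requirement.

Number of steps required ≥ 2.048 V / 1.42 mV = 1442.25.
Need 2^N ≥ 1442.25; 2^10 = 1024, 2^11 = 2048.
Minimum N = 11.

11 bits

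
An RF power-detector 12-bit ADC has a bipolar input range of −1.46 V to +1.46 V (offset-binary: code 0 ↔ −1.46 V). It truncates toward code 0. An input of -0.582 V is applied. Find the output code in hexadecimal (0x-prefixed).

code 0x4CF (decimal 1231)

Full-scale span = 2.92 V; LSB = 2.92/2^12 = 0.713 mV.
(V_in − V_low)/LSB = (-0.582 − (−1.46)) / 0.000712891 = 1231.605.
⌊·⌋(1231.605) = 1231.
In hexadecimal (0x-prefixed): 0x4CF.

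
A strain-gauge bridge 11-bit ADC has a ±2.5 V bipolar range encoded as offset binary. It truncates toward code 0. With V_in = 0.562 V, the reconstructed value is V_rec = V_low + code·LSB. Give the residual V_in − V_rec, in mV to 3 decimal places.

Step size: 5 V ÷ 2^11 = 2.441 mV.
Scaled input = 1254.1952 LSBs, so code = 1254.
Reconstructed: 0.56152344 V.
Difference: 0.000476562 V → 0.477 mV.

0.477 mV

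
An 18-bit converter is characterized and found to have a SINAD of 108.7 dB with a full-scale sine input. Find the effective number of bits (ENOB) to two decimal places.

17.76 bits

ENOB = (SINAD − 1.76) / 6.02 = (108.7 − 1.76)/6.02 = 17.764.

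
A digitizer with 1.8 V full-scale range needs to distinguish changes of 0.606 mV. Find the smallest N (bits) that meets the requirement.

Number of steps required ≥ 1.8 V / 0.606 mV = 2970.30.
Need 2^N ≥ 2970.30; 2^11 = 2048, 2^12 = 4096.
Minimum N = 12.

12 bits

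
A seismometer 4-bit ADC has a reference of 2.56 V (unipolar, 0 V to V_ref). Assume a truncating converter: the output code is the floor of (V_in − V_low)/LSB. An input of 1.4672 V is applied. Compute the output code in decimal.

code 9

With 16 levels over 2.56 V, one step is 160.000 mV.
(V_in − V_low)/LSB = (1.4672 − 0) / 0.16 = 9.170.
Floor → code 9.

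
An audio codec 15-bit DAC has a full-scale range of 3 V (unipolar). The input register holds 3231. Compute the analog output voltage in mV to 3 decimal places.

295.807 mV

LSB = 3 V / 2^15 = 91.55 µV.
V_out = 0 + 3231 × 9.15527e-05 V = 0.295807 V.
= 295.807 mV.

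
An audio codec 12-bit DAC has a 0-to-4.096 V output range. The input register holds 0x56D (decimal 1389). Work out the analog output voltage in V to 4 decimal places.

LSB = 4.096 V / 2^12 = 1.000 mV.
Code 0x56D = 1389 decimal.
V_out = 0 + 1389 × 0.001 V = 1.389 V.

1.3890 V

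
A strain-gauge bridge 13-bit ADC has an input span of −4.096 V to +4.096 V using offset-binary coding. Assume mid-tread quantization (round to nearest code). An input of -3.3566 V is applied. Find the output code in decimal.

code 739

LSB = 8.192 V / 8192 = 1.000 mV.
(V_in − V_low)/LSB = (-3.3566 − (−4.096)) / 0.001 = 739.400.
round(739.400) = 739.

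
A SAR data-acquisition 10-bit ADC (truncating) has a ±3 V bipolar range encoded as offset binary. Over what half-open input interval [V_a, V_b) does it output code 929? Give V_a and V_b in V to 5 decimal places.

[2.44336 V, 2.44922 V)

LSB = 6/2^10 = 5.859 mV.
V_a = V_low + 929·LSB = 2.44336 V; V_b = V_low + 930·LSB = 2.44922 V.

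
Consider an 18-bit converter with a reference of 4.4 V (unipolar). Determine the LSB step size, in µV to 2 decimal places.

Full-scale span = 4.4 V.
LSB = 4.4 / 2^18 = 4.4 / 262144 = 1.67847e-05 V = 16.78 µV.

16.78 µV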